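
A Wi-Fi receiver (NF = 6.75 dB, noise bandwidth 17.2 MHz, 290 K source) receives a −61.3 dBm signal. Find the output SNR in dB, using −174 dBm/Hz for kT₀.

33.6 dB

Noise floor: N = −174 + 10 log₁₀(B) + NF
10 log₁₀(1.72×10⁷) = 72.36 dB
N = −174 + 72.36 + 6.75 = −94.89 dBm
SNR = P_sig − N = −61.3 − (−94.89) = 33.59 dB → 33.6 dB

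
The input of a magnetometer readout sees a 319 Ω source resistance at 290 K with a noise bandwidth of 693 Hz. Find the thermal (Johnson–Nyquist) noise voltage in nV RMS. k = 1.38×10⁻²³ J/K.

59.5 nV

V_n = √(4kTRB)
4kTRB = 4 × 1.38×10⁻²³ × 290 × 3.19×10² × 6.93×10² = 3.54×10⁻¹⁵ V²
V_n = √(3.54×10⁻¹⁵) = 5.95×10⁻⁸ V = 59.5 nV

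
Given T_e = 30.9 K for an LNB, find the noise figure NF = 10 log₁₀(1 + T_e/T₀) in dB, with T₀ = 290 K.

F = 1 + T_e/T₀ = 1 + 30.9/290 = 1.10655
NF = 10 log₁₀(1.10655) = 0.440 dB

0.440 dB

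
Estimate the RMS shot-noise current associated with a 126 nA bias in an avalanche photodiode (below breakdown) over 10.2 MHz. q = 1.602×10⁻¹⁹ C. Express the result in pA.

642 pA

I_n = √(2qI·B)
2qI·B = 2 × 1.602×10⁻¹⁹ × 1.26×10⁻⁷ × 1.02×10⁷ = 4.12×10⁻¹⁹ A²
I_n = √(4.12×10⁻¹⁹) = 6.42×10⁻¹⁰ A = 642 pA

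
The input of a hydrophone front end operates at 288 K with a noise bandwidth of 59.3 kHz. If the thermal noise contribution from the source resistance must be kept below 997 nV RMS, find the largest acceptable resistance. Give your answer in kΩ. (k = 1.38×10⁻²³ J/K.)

Johnson–Nyquist: V_n = √(4kTRB) ⇒ R = V_n² / (4kTB)
4kTB = 4 × 1.38×10⁻²³ × 288 × 5.93×10⁴ = 9.43×10⁻¹⁶
R = (9.97×10⁻⁷)² / 9.43×10⁻¹⁶ = 1.05×10³ Ω = 1.05 kΩ

1.05 kΩ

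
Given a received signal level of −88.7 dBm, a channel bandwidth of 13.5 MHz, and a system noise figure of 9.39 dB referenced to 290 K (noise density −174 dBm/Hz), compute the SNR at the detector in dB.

4.6 dB

Noise floor: N = −174 + 10 log₁₀(B) + NF
10 log₁₀(1.35×10⁷) = 71.3 dB
N = −174 + 71.3 + 9.39 = −93.31 dBm
SNR = P_sig − N = −88.7 − (−93.31) = 4.61 dB → 4.6 dB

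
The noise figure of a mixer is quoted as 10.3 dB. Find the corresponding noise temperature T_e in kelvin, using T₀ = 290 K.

F = 10^(10.3/10) = 10.7152
T_e = (F − 1)·T₀ = (10.7152 − 1) × 290 = 2817 K

2817 K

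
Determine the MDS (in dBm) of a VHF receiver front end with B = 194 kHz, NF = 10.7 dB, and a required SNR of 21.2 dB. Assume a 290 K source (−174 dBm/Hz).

Sensitivity = −174 + 10 log₁₀(B) + NF + SNR_min
= −174 + 52.88 + 10.7 + 21.2
= −89.22 dBm → −89.2 dBm

−89.2 dBm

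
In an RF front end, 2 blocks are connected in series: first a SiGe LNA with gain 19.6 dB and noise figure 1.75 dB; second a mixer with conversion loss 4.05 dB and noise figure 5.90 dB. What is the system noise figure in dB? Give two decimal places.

1.84 dB

Convert to linear (a loss of L dB is a gain of −L dB): F_i = 10^(NF_i/10), G_i = 10^(G_i,dB/10)
  Stage 1: F_1 = 10^(1.75/10) = 1.496, G_1 = 10^(19.6/10) = 91.20
  Stage 2: F_2 = 10^(5.90/10) = 3.890, G_2 = 10^(−4.05/10) = 0.3936
Friis cascade:
  F = 1.496 + (3.890 − 1)/91.20 = 1.528
NF = 10 log₁₀(1.528) = 1.84 dB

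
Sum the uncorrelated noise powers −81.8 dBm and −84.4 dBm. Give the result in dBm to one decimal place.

−79.9 dBm

Convert to linear, add, convert back:
P₁ = 6.61×10⁻¹² W, P₂ = 3.63×10⁻¹² W
P_tot = 1.02×10⁻¹¹ W → 10 log₁₀(P_tot / 10⁻³) = −79.9 dBm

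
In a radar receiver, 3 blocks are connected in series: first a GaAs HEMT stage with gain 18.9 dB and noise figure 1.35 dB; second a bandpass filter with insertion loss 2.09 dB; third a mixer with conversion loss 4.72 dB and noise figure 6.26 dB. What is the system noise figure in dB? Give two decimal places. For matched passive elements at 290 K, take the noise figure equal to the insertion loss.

1.58 dB

Convert to linear (a loss of L dB is a gain of −L dB): F_i = 10^(NF_i/10), G_i = 10^(G_i,dB/10)
  Stage 1: F_1 = 10^(1.35/10) = 1.365, G_1 = 10^(18.9/10) = 77.62
  Stage 2: F_2 = 10^(2.09/10) = 1.618, G_2 = 10^(−2.09/10) = 0.6180
  Stage 3: F_3 = 10^(6.26/10) = 4.227, G_3 = 10^(−4.72/10) = 0.3373
Friis cascade:
  F = 1.365 + (1.618 − 1)/77.62 + (4.227 − 1)/47.97 = 1.440
NF = 10 log₁₀(1.440) = 1.58 dB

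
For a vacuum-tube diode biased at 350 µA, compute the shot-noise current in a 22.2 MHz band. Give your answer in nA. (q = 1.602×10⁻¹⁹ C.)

I_n = √(2qI·B)
2qI·B = 2 × 1.602×10⁻¹⁹ × 3.50×10⁻⁴ × 2.22×10⁷ = 2.49×10⁻¹⁵ A²
I_n = √(2.49×10⁻¹⁵) = 4.99×10⁻⁸ A = 49.9 nA

49.9 nA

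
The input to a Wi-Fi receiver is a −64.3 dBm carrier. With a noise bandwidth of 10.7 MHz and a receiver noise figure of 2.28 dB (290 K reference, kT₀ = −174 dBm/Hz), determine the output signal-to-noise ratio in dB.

Noise floor: N = −174 + 10 log₁₀(B) + NF
10 log₁₀(1.07×10⁷) = 70.29 dB
N = −174 + 70.29 + 2.28 = −101.43 dBm
SNR = P_sig − N = −64.3 − (−101.43) = 37.13 dB → 37.1 dB

37.1 dB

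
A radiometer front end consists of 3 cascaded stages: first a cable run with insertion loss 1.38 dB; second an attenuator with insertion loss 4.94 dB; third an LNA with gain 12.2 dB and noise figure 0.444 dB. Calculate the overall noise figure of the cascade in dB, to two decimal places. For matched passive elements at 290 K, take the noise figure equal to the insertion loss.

6.76 dB

Convert to linear (a loss of L dB is a gain of −L dB): F_i = 10^(NF_i/10), G_i = 10^(G_i,dB/10)
  Stage 1: F_1 = 10^(1.38/10) = 1.374, G_1 = 10^(−1.38/10) = 0.7278
  Stage 2: F_2 = 10^(4.94/10) = 3.119, G_2 = 10^(−4.94/10) = 0.3206
  Stage 3: F_3 = 10^(0.444/10) = 1.108, G_3 = 10^(12.2/10) = 16.60
Friis cascade:
  F = 1.374 + (3.119 − 1)/0.7278 + (1.108 − 1)/0.2333 = 4.747
NF = 10 log₁₀(4.747) = 6.76 dB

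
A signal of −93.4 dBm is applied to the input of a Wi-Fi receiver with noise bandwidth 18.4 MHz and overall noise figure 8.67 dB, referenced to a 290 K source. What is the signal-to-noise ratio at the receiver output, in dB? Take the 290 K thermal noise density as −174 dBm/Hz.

Noise floor: N = −174 + 10 log₁₀(B) + NF
10 log₁₀(1.84×10⁷) = 72.65 dB
N = −174 + 72.65 + 8.67 = −92.68 dBm
SNR = P_sig − N = −93.4 − (−92.68) = −0.72 dB → −0.7 dB

−0.7 dB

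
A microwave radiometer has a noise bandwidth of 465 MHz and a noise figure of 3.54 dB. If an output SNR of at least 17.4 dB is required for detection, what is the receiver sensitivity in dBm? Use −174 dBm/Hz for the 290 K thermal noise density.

Sensitivity = −174 + 10 log₁₀(B) + NF + SNR_min
= −174 + 86.67 + 3.54 + 17.4
= −66.39 dBm → −66.4 dBm

−66.4 dBm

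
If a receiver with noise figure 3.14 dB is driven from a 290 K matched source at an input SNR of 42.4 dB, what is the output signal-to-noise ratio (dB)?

By definition F = SNR_in/SNR_out, so in dB: SNR_out = SNR_in − NF
SNR_out = 42.4 − 3.14 = 39.26 dB

39.26 dB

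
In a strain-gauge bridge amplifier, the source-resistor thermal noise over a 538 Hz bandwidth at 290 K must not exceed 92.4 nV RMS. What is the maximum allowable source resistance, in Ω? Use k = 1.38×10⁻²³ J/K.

991 Ω

Johnson–Nyquist: V_n = √(4kTRB) ⇒ R = V_n² / (4kTB)
4kTB = 4 × 1.38×10⁻²³ × 290 × 5.38×10² = 8.61×10⁻¹⁸
R = (9.24×10⁻⁸)² / 8.61×10⁻¹⁸ = 9.91×10² Ω = 991 Ω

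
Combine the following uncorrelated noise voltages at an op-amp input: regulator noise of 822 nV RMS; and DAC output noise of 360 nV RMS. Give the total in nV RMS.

Uncorrelated sources add in power (mean-square): V_tot = √(ΣV_i²)
V_tot = √[(8.22×10⁻⁷)² + (3.60×10⁻⁷)²] = 8.97×10⁻⁷ V = 897 nV

897 nV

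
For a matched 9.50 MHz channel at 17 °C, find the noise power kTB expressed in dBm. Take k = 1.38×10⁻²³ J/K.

−104.2 dBm

T = 17 °C + 273.15 = 290.15 K
P_n = kTB = 1.38×10⁻²³ × 290.15 × 9.50×10⁶ = 3.80×10⁻¹⁴ W
In dBm: 10 log₁₀(3.80×10⁻¹⁴ / 10⁻³) = −104.2 dBm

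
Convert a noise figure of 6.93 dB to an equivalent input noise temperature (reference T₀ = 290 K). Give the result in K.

1140 K

F = 10^(6.93/10) = 4.93174
T_e = (F − 1)·T₀ = (4.93174 − 1) × 290 = 1140 K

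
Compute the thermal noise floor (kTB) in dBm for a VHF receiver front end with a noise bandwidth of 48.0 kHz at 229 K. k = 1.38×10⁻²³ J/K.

−128.2 dBm

P_n = kTB = 1.38×10⁻²³ × 229 × 4.80×10⁴ = 1.52×10⁻¹⁶ W
In dBm: 10 log₁₀(1.52×10⁻¹⁶ / 10⁻³) = −128.2 dBm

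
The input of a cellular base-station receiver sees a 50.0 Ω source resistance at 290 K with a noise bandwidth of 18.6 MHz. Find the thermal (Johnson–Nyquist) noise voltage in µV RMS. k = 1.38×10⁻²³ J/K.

3.86 µV

V_n = √(4kTRB)
4kTRB = 4 × 1.38×10⁻²³ × 290 × 5.00×10¹ × 1.86×10⁷ = 1.49×10⁻¹¹ V²
V_n = √(1.49×10⁻¹¹) = 3.86×10⁻⁶ V = 3.86 µV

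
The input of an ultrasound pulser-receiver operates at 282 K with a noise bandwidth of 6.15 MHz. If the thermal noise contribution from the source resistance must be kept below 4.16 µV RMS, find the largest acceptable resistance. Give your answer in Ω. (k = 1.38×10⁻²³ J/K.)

181 Ω

Johnson–Nyquist: V_n = √(4kTRB) ⇒ R = V_n² / (4kTB)
4kTB = 4 × 1.38×10⁻²³ × 282 × 6.15×10⁶ = 9.57×10⁻¹⁴
R = (4.16×10⁻⁶)² / 9.57×10⁻¹⁴ = 1.81×10² Ω = 181 Ω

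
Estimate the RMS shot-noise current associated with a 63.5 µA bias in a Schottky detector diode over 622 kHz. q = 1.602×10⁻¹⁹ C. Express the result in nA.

3.56 nA

I_n = √(2qI·B)
2qI·B = 2 × 1.602×10⁻¹⁹ × 6.35×10⁻⁵ × 6.22×10⁵ = 1.27×10⁻¹⁷ A²
I_n = √(1.27×10⁻¹⁷) = 3.56×10⁻⁹ A = 3.56 nA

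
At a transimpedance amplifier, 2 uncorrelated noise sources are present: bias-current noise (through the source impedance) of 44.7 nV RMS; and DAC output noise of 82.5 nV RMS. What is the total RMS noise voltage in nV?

93.8 nV

Uncorrelated sources add in power (mean-square): V_tot = √(ΣV_i²)
V_tot = √[(4.47×10⁻⁸)² + (8.25×10⁻⁸)²] = 9.38×10⁻⁸ V = 93.8 nV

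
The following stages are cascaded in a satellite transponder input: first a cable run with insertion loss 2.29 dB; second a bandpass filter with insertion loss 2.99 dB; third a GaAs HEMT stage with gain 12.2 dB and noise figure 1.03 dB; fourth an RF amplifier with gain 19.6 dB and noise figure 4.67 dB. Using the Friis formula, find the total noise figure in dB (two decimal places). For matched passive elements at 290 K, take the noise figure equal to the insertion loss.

6.69 dB

Convert to linear (a loss of L dB is a gain of −L dB): F_i = 10^(NF_i/10), G_i = 10^(G_i,dB/10)
  Stage 1: F_1 = 10^(2.29/10) = 1.694, G_1 = 10^(−2.29/10) = 0.5902
  Stage 2: F_2 = 10^(2.99/10) = 1.991, G_2 = 10^(−2.99/10) = 0.5023
  Stage 3: F_3 = 10^(1.03/10) = 1.268, G_3 = 10^(12.2/10) = 16.60
  Stage 4: F_4 = 10^(4.67/10) = 2.931, G_4 = 10^(19.6/10) = 91.20
Friis cascade:
  F = 1.694 + (1.991 − 1)/0.5902 + (1.268 − 1)/0.2965 + (2.931 − 1)/4.920 = 4.668
NF = 10 log₁₀(4.668) = 6.69 dB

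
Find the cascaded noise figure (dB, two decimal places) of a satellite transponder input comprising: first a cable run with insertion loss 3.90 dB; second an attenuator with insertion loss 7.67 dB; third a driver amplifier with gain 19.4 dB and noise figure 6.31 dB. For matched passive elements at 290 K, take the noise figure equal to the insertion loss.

17.88 dB

Convert to linear (a loss of L dB is a gain of −L dB): F_i = 10^(NF_i/10), G_i = 10^(G_i,dB/10)
  Stage 1: F_1 = 10^(3.90/10) = 2.455, G_1 = 10^(−3.90/10) = 0.4074
  Stage 2: F_2 = 10^(7.67/10) = 5.848, G_2 = 10^(−7.67/10) = 0.1710
  Stage 3: F_3 = 10^(6.31/10) = 4.276, G_3 = 10^(19.4/10) = 87.10
Friis cascade:
  F = 2.455 + (5.848 − 1)/0.4074 + (4.276 − 1)/0.06966 = 61.38
NF = 10 log₁₀(61.38) = 17.88 dB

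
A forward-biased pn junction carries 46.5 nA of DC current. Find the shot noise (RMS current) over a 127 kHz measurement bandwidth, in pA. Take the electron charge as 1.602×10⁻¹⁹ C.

43.5 pA

I_n = √(2qI·B)
2qI·B = 2 × 1.602×10⁻¹⁹ × 4.65×10⁻⁸ × 1.27×10⁵ = 1.89×10⁻²¹ A²
I_n = √(1.89×10⁻²¹) = 4.35×10⁻¹¹ A = 43.5 pA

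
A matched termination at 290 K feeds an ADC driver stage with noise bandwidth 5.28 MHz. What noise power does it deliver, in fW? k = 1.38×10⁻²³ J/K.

21.1 fW

P_n = kTB = 1.38×10⁻²³ × 290 × 5.28×10⁶ = 2.11×10⁻¹⁴ W = 21.1 fW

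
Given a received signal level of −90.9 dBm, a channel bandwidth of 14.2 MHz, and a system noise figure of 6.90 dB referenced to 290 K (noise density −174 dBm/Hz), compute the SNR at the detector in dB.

4.7 dB

Noise floor: N = −174 + 10 log₁₀(B) + NF
10 log₁₀(1.42×10⁷) = 71.52 dB
N = −174 + 71.52 + 6.90 = −95.58 dBm
SNR = P_sig − N = −90.9 − (−95.58) = 4.68 dB → 4.7 dB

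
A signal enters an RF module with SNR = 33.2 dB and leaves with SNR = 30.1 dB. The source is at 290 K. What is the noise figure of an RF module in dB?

3.1 dB

NF (dB) = SNR_in(dB) − SNR_out(dB) when the source is at T₀
NF = 33.2 − 30.1 = 3.1 dB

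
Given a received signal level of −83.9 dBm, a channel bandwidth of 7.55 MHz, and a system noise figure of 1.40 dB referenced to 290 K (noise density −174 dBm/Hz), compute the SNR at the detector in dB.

19.9 dB

Noise floor: N = −174 + 10 log₁₀(B) + NF
10 log₁₀(7.55×10⁶) = 68.78 dB
N = −174 + 68.78 + 1.40 = −103.82 dBm
SNR = P_sig − N = −83.9 − (−103.82) = 19.92 dB → 19.9 dB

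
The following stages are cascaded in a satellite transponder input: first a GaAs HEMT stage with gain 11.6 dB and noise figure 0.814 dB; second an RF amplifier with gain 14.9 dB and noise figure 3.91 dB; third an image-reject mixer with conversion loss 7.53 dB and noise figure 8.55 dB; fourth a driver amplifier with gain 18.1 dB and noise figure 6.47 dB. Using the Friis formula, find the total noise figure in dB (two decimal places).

Convert to linear (a loss of L dB is a gain of −L dB): F_i = 10^(NF_i/10), G_i = 10^(G_i,dB/10)
  Stage 1: F_1 = 10^(0.814/10) = 1.206, G_1 = 10^(11.6/10) = 14.45
  Stage 2: F_2 = 10^(3.91/10) = 2.460, G_2 = 10^(14.9/10) = 30.90
  Stage 3: F_3 = 10^(8.55/10) = 7.161, G_3 = 10^(−7.53/10) = 0.1766
  Stage 4: F_4 = 10^(6.47/10) = 4.436, G_4 = 10^(18.1/10) = 64.57
Friis cascade:
  F = 1.206 + (2.460 − 1)/14.45 + (7.161 − 1)/446.7 + (4.436 − 1)/78.89 = 1.365
NF = 10 log₁₀(1.365) = 1.35 dB

1.35 dB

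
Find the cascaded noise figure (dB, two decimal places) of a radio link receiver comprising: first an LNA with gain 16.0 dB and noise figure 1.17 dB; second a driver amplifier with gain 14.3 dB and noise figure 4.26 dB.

Convert to linear (a loss of L dB is a gain of −L dB): F_i = 10^(NF_i/10), G_i = 10^(G_i,dB/10)
  Stage 1: F_1 = 10^(1.17/10) = 1.309, G_1 = 10^(16.0/10) = 39.81
  Stage 2: F_2 = 10^(4.26/10) = 2.667, G_2 = 10^(14.3/10) = 26.92
Friis cascade:
  F = 1.309 + (2.667 − 1)/39.81 = 1.351
NF = 10 log₁₀(1.351) = 1.31 dB

1.31 dB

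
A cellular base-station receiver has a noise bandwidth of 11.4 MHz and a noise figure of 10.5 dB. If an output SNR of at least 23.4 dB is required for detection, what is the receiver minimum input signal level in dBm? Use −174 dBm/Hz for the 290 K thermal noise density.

−69.5 dBm

Sensitivity = −174 + 10 log₁₀(B) + NF + SNR_min
= −174 + 70.57 + 10.5 + 23.4
= −69.53 dBm → −69.5 dBm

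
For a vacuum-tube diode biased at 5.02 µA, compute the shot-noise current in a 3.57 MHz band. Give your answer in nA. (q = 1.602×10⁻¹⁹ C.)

2.40 nA

I_n = √(2qI·B)
2qI·B = 2 × 1.602×10⁻¹⁹ × 5.02×10⁻⁶ × 3.57×10⁶ = 5.74×10⁻¹⁸ A²
I_n = √(5.74×10⁻¹⁸) = 2.40×10⁻⁹ A = 2.40 nA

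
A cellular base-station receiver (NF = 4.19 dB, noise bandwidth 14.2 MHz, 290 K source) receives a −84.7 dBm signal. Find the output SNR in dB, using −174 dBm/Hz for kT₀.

Noise floor: N = −174 + 10 log₁₀(B) + NF
10 log₁₀(1.42×10⁷) = 71.52 dB
N = −174 + 71.52 + 4.19 = −98.29 dBm
SNR = P_sig − N = −84.7 − (−98.29) = 13.59 dB → 13.6 dB

13.6 dB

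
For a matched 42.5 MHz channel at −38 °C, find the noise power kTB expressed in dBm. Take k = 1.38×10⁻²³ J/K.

−98.6 dBm

T = −38 °C + 273.15 = 235.15 K
P_n = kTB = 1.38×10⁻²³ × 235.15 × 4.25×10⁷ = 1.38×10⁻¹³ W
In dBm: 10 log₁₀(1.38×10⁻¹³ / 10⁻³) = −98.6 dBm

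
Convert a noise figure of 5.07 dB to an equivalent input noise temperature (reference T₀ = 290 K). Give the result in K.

F = 10^(5.07/10) = 3.21366
T_e = (F − 1)·T₀ = (3.21366 − 1) × 290 = 642 K

642 K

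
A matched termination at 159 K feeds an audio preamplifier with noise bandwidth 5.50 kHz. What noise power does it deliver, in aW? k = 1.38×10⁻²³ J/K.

12.1 aW

P_n = kTB = 1.38×10⁻²³ × 159 × 5.50×10³ = 1.21×10⁻¹⁷ W = 12.1 aW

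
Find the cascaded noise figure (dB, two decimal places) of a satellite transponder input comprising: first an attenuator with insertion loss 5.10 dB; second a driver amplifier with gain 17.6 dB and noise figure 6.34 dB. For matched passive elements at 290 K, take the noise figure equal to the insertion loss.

Convert to linear (a loss of L dB is a gain of −L dB): F_i = 10^(NF_i/10), G_i = 10^(G_i,dB/10)
  Stage 1: F_1 = 10^(5.10/10) = 3.236, G_1 = 10^(−5.10/10) = 0.3090
  Stage 2: F_2 = 10^(6.34/10) = 4.305, G_2 = 10^(17.6/10) = 57.54
Friis cascade:
  F = 3.236 + (4.305 − 1)/0.3090 = 13.93
NF = 10 log₁₀(13.93) = 11.44 dB

11.44 dB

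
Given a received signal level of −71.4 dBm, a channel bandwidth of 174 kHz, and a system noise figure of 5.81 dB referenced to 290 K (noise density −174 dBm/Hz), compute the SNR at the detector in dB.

44.4 dB

Noise floor: N = −174 + 10 log₁₀(B) + NF
10 log₁₀(1.74×10⁵) = 52.41 dB
N = −174 + 52.41 + 5.81 = −115.78 dBm
SNR = P_sig − N = −71.4 − (−115.78) = 44.38 dB → 44.4 dB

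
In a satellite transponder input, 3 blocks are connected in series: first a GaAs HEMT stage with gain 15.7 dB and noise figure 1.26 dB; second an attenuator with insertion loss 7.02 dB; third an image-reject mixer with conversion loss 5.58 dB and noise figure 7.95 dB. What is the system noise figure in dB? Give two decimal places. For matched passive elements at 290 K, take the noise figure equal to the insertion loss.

3.33 dB

Convert to linear (a loss of L dB is a gain of −L dB): F_i = 10^(NF_i/10), G_i = 10^(G_i,dB/10)
  Stage 1: F_1 = 10^(1.26/10) = 1.337, G_1 = 10^(15.7/10) = 37.15
  Stage 2: F_2 = 10^(7.02/10) = 5.035, G_2 = 10^(−7.02/10) = 0.1986
  Stage 3: F_3 = 10^(7.95/10) = 6.237, G_3 = 10^(−5.58/10) = 0.2767
Friis cascade:
  F = 1.337 + (5.035 − 1)/37.15 + (6.237 − 1)/7.379 = 2.155
NF = 10 log₁₀(2.155) = 3.33 dB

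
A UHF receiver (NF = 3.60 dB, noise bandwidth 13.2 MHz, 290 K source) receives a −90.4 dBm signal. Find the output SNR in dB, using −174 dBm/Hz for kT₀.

Noise floor: N = −174 + 10 log₁₀(B) + NF
10 log₁₀(1.32×10⁷) = 71.21 dB
N = −174 + 71.21 + 3.60 = −99.19 dBm
SNR = P_sig − N = −90.4 − (−99.19) = 8.79 dB → 8.8 dB

8.8 dB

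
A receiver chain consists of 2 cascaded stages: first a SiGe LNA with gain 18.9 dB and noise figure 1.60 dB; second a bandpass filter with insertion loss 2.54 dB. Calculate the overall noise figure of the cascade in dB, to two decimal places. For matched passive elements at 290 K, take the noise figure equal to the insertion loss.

Convert to linear (a loss of L dB is a gain of −L dB): F_i = 10^(NF_i/10), G_i = 10^(G_i,dB/10)
  Stage 1: F_1 = 10^(1.60/10) = 1.445, G_1 = 10^(18.9/10) = 77.62
  Stage 2: F_2 = 10^(2.54/10) = 1.795, G_2 = 10^(−2.54/10) = 0.5572
Friis cascade:
  F = 1.445 + (1.795 − 1)/77.62 = 1.456
NF = 10 log₁₀(1.456) = 1.63 dB

1.63 dB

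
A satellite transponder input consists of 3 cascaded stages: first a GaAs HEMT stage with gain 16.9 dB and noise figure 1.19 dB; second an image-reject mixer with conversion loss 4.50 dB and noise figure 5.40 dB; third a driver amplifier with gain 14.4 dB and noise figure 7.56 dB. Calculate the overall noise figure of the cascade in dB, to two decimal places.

Convert to linear (a loss of L dB is a gain of −L dB): F_i = 10^(NF_i/10), G_i = 10^(G_i,dB/10)
  Stage 1: F_1 = 10^(1.19/10) = 1.315, G_1 = 10^(16.9/10) = 48.98
  Stage 2: F_2 = 10^(5.40/10) = 3.467, G_2 = 10^(−4.50/10) = 0.3548
  Stage 3: F_3 = 10^(7.56/10) = 5.702, G_3 = 10^(14.4/10) = 27.54
Friis cascade:
  F = 1.315 + (3.467 − 1)/48.98 + (5.702 − 1)/17.38 = 1.636
NF = 10 log₁₀(1.636) = 2.14 dB

2.14 dB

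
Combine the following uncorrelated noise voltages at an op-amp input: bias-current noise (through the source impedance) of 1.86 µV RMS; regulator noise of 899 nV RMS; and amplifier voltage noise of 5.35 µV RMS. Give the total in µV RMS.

5.74 µV

Uncorrelated sources add in power (mean-square): V_tot = √(ΣV_i²)
V_tot = √[(1.86×10⁻⁶)² + (8.99×10⁻⁷)² + (5.35×10⁻⁶)²] = 5.74×10⁻⁶ V = 5.74 µV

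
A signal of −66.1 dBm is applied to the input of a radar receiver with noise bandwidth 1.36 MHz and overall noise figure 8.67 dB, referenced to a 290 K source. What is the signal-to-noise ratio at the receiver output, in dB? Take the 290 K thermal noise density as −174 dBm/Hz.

37.9 dB

Noise floor: N = −174 + 10 log₁₀(B) + NF
10 log₁₀(1.36×10⁶) = 61.34 dB
N = −174 + 61.34 + 8.67 = −103.99 dBm
SNR = P_sig − N = −66.1 − (−103.99) = 37.89 dB → 37.9 dB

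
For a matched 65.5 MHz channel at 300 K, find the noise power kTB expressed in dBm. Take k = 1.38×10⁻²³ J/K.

P_n = kTB = 1.38×10⁻²³ × 300 × 6.55×10⁷ = 2.71×10⁻¹³ W
In dBm: 10 log₁₀(2.71×10⁻¹³ / 10⁻³) = −95.7 dBm

−95.7 dBm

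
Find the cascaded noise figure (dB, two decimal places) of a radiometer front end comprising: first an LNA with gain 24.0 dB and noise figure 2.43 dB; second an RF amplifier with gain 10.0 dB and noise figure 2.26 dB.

2.44 dB

Convert to linear (a loss of L dB is a gain of −L dB): F_i = 10^(NF_i/10), G_i = 10^(G_i,dB/10)
  Stage 1: F_1 = 10^(2.43/10) = 1.750, G_1 = 10^(24.0/10) = 251.2
  Stage 2: F_2 = 10^(2.26/10) = 1.683, G_2 = 10^(10.0/10) = 10.00
Friis cascade:
  F = 1.750 + (1.683 − 1)/251.2 = 1.753
NF = 10 log₁₀(1.753) = 2.44 dB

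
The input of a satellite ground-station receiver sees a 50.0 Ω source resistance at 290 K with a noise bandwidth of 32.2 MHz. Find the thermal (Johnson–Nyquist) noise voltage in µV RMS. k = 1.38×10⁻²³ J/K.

V_n = √(4kTRB)
4kTRB = 4 × 1.38×10⁻²³ × 290 × 5.00×10¹ × 3.22×10⁷ = 2.58×10⁻¹¹ V²
V_n = √(2.58×10⁻¹¹) = 5.08×10⁻⁶ V = 5.08 µV

5.08 µV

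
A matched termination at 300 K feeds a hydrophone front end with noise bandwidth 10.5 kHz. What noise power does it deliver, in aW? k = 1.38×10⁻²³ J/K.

43.5 aW

P_n = kTB = 1.38×10⁻²³ × 300 × 1.05×10⁴ = 4.35×10⁻¹⁷ W = 43.5 aW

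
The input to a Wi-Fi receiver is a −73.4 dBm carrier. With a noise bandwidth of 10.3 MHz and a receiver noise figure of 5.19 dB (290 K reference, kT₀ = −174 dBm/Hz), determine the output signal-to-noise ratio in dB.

Noise floor: N = −174 + 10 log₁₀(B) + NF
10 log₁₀(1.03×10⁷) = 70.13 dB
N = −174 + 70.13 + 5.19 = −98.68 dBm
SNR = P_sig − N = −73.4 − (−98.68) = 25.28 dB → 25.3 dB

25.3 dB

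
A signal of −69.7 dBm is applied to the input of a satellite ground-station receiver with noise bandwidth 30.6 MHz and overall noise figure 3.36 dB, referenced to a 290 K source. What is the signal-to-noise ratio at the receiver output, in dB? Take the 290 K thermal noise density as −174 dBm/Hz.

Noise floor: N = −174 + 10 log₁₀(B) + NF
10 log₁₀(3.06×10⁷) = 74.86 dB
N = −174 + 74.86 + 3.36 = −95.78 dBm
SNR = P_sig − N = −69.7 − (−95.78) = 26.08 dB → 26.1 dB

26.1 dB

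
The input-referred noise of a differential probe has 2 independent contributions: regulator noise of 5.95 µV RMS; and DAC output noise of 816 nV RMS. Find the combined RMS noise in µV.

6.01 µV

Uncorrelated sources add in power (mean-square): V_tot = √(ΣV_i²)
V_tot = √[(5.95×10⁻⁶)² + (8.16×10⁻⁷)²] = 6.01×10⁻⁶ V = 6.01 µV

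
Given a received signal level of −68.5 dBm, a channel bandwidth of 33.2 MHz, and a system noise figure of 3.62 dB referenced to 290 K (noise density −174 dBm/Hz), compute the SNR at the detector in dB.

Noise floor: N = −174 + 10 log₁₀(B) + NF
10 log₁₀(3.32×10⁷) = 75.21 dB
N = −174 + 75.21 + 3.62 = −95.17 dBm
SNR = P_sig − N = −68.5 − (−95.17) = 26.67 dB → 26.7 dB

26.7 dB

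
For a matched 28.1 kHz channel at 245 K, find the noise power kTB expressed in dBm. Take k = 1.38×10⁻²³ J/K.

−130.2 dBm

P_n = kTB = 1.38×10⁻²³ × 245 × 2.81×10⁴ = 9.50×10⁻¹⁷ W
In dBm: 10 log₁₀(9.50×10⁻¹⁷ / 10⁻³) = −130.2 dBm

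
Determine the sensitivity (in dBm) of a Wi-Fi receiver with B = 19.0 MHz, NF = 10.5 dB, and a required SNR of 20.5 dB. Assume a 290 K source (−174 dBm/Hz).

Sensitivity = −174 + 10 log₁₀(B) + NF + SNR_min
= −174 + 72.79 + 10.5 + 20.5
= −70.21 dBm → −70.2 dBm

−70.2 dBm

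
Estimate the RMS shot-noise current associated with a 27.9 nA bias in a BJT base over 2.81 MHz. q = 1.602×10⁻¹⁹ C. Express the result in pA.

I_n = √(2qI·B)
2qI·B = 2 × 1.602×10⁻¹⁹ × 2.79×10⁻⁸ × 2.81×10⁶ = 2.51×10⁻²⁰ A²
I_n = √(2.51×10⁻²⁰) = 1.58×10⁻¹⁰ A = 158 pA

158 pA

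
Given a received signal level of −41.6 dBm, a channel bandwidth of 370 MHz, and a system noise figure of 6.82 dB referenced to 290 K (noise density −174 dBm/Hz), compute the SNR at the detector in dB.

39.9 dB

Noise floor: N = −174 + 10 log₁₀(B) + NF
10 log₁₀(3.70×10⁸) = 85.68 dB
N = −174 + 85.68 + 6.82 = −81.50 dBm
SNR = P_sig − N = −41.6 − (−81.50) = 39.90 dB → 39.9 dB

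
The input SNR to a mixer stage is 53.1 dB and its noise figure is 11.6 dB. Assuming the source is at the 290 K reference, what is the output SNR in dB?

41.5 dB

By definition F = SNR_in/SNR_out, so in dB: SNR_out = SNR_in − NF
SNR_out = 53.1 − 11.6 = 41.5 dB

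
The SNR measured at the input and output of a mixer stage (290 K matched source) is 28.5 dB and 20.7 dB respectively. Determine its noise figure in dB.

7.8 dB

NF (dB) = SNR_in(dB) − SNR_out(dB) when the source is at T₀
NF = 28.5 − 20.7 = 7.8 dB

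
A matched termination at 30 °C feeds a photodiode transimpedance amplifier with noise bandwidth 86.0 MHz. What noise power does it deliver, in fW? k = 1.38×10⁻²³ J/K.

360 fW

T = 30 °C + 273.15 = 303.15 K
P_n = kTB = 1.38×10⁻²³ × 303.15 × 8.60×10⁷ = 3.60×10⁻¹³ W = 360 fW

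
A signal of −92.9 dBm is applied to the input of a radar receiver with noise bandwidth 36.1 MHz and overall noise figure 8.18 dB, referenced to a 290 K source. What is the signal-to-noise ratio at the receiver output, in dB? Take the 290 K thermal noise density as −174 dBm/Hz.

Noise floor: N = −174 + 10 log₁₀(B) + NF
10 log₁₀(3.61×10⁷) = 75.58 dB
N = −174 + 75.58 + 8.18 = −90.24 dBm
SNR = P_sig − N = −92.9 − (−90.24) = −2.66 dB → −2.7 dB

−2.7 dB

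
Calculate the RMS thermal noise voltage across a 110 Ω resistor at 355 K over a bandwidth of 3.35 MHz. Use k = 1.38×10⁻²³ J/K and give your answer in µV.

V_n = √(4kTRB)
4kTRB = 4 × 1.38×10⁻²³ × 355 × 1.10×10² × 3.35×10⁶ = 7.22×10⁻¹² V²
V_n = √(7.22×10⁻¹²) = 2.69×10⁻⁶ V = 2.69 µV

2.69 µV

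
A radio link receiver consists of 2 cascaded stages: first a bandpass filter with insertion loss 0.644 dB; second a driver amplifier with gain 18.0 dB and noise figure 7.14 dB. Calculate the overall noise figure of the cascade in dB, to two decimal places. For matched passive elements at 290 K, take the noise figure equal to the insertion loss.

Convert to linear (a loss of L dB is a gain of −L dB): F_i = 10^(NF_i/10), G_i = 10^(G_i,dB/10)
  Stage 1: F_1 = 10^(0.644/10) = 1.160, G_1 = 10^(−0.644/10) = 0.8622
  Stage 2: F_2 = 10^(7.14/10) = 5.176, G_2 = 10^(18.0/10) = 63.10
Friis cascade:
  F = 1.160 + (5.176 − 1)/0.8622 = 6.003
NF = 10 log₁₀(6.003) = 7.78 dB

7.78 dB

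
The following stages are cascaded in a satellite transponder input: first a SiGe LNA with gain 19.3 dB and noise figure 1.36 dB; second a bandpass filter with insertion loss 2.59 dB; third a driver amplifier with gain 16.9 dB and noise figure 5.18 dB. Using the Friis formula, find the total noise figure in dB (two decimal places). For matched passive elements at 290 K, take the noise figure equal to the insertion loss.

Convert to linear (a loss of L dB is a gain of −L dB): F_i = 10^(NF_i/10), G_i = 10^(G_i,dB/10)
  Stage 1: F_1 = 10^(1.36/10) = 1.368, G_1 = 10^(19.3/10) = 85.11
  Stage 2: F_2 = 10^(2.59/10) = 1.816, G_2 = 10^(−2.59/10) = 0.5508
  Stage 3: F_3 = 10^(5.18/10) = 3.296, G_3 = 10^(16.9/10) = 48.98
Friis cascade:
  F = 1.368 + (1.816 − 1)/85.11 + (3.296 − 1)/46.88 = 1.426
NF = 10 log₁₀(1.426) = 1.54 dB

1.54 dB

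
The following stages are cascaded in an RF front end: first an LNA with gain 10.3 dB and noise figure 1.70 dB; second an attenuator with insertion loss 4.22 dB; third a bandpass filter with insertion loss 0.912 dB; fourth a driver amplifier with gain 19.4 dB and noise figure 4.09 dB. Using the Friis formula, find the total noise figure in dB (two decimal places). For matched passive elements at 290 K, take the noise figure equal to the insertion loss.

Convert to linear (a loss of L dB is a gain of −L dB): F_i = 10^(NF_i/10), G_i = 10^(G_i,dB/10)
  Stage 1: F_1 = 10^(1.70/10) = 1.479, G_1 = 10^(10.3/10) = 10.72
  Stage 2: F_2 = 10^(4.22/10) = 2.642, G_2 = 10^(−4.22/10) = 0.3784
  Stage 3: F_3 = 10^(0.912/10) = 1.234, G_3 = 10^(−0.912/10) = 0.8106
  Stage 4: F_4 = 10^(4.09/10) = 2.564, G_4 = 10^(19.4/10) = 87.10
Friis cascade:
  F = 1.479 + (2.642 − 1)/10.72 + (1.234 − 1)/4.055 + (2.564 − 1)/3.287 = 2.166
NF = 10 log₁₀(2.166) = 3.36 dB

3.36 dB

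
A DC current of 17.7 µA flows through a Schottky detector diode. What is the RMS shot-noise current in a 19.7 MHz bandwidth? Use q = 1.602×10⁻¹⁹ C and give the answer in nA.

I_n = √(2qI·B)
2qI·B = 2 × 1.602×10⁻¹⁹ × 1.77×10⁻⁵ × 1.97×10⁷ = 1.12×10⁻¹⁶ A²
I_n = √(1.12×10⁻¹⁶) = 1.06×10⁻⁸ A = 10.6 nA

10.6 nA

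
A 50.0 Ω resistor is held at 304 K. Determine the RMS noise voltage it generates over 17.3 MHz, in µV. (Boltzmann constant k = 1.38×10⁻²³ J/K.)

3.81 µV

V_n = √(4kTRB)
4kTRB = 4 × 1.38×10⁻²³ × 304 × 5.00×10¹ × 1.73×10⁷ = 1.45×10⁻¹¹ V²
V_n = √(1.45×10⁻¹¹) = 3.81×10⁻⁶ V = 3.81 µV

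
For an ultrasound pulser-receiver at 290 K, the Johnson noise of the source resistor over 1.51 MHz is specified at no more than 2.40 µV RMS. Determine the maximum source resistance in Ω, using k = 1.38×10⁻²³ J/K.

Johnson–Nyquist: V_n = √(4kTRB) ⇒ R = V_n² / (4kTB)
4kTB = 4 × 1.38×10⁻²³ × 290 × 1.51×10⁶ = 2.42×10⁻¹⁴
R = (2.40×10⁻⁶)² / 2.42×10⁻¹⁴ = 2.38×10² Ω = 238 Ω

238 Ω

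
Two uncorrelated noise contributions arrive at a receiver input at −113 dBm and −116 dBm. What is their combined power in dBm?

−111.2 dBm

Convert to linear, add, convert back:
P₁ = 5.01×10⁻¹⁵ W, P₂ = 2.51×10⁻¹⁵ W
P_tot = 7.52×10⁻¹⁵ W → 10 log₁₀(P_tot / 10⁻³) = −111.2 dBm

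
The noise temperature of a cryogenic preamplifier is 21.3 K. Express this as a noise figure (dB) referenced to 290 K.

0.308 dB

F = 1 + T_e/T₀ = 1 + 21.3/290 = 1.07345
NF = 10 log₁₀(1.07345) = 0.308 dB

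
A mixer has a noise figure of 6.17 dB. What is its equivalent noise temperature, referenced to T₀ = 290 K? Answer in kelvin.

911 K

F = 10^(6.17/10) = 4.14
T_e = (F − 1)·T₀ = (4.14 − 1) × 290 = 911 K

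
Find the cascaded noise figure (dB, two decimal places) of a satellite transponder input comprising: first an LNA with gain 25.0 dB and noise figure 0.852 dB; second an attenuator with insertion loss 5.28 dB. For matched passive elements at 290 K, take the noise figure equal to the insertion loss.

Convert to linear (a loss of L dB is a gain of −L dB): F_i = 10^(NF_i/10), G_i = 10^(G_i,dB/10)
  Stage 1: F_1 = 10^(0.852/10) = 1.217, G_1 = 10^(25.0/10) = 316.2
  Stage 2: F_2 = 10^(5.28/10) = 3.373, G_2 = 10^(−5.28/10) = 0.2965
Friis cascade:
  F = 1.217 + (3.373 − 1)/316.2 = 1.224
NF = 10 log₁₀(1.224) = 0.88 dB

0.88 dB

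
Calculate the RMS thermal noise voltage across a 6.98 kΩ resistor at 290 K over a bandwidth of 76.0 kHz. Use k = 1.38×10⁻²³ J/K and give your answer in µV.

V_n = √(4kTRB)
4kTRB = 4 × 1.38×10⁻²³ × 290 × 6.98×10³ × 7.60×10⁴ = 8.49×10⁻¹² V²
V_n = √(8.49×10⁻¹²) = 2.91×10⁻⁶ V = 2.91 µV

2.91 µV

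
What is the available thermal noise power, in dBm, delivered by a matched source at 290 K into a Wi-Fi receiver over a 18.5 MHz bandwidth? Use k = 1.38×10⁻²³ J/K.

P_n = kTB = 1.38×10⁻²³ × 290 × 1.85×10⁷ = 7.40×10⁻¹⁴ W
In dBm: 10 log₁₀(7.40×10⁻¹⁴ / 10⁻³) = −101.3 dBm

−101.3 dBm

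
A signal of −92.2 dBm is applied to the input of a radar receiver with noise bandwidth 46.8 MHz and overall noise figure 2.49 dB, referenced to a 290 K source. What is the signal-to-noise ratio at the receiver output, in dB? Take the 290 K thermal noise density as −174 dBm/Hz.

Noise floor: N = −174 + 10 log₁₀(B) + NF
10 log₁₀(4.68×10⁷) = 76.7 dB
N = −174 + 76.7 + 2.49 = −94.81 dBm
SNR = P_sig − N = −92.2 − (−94.81) = 2.61 dB → 2.6 dB

2.6 dB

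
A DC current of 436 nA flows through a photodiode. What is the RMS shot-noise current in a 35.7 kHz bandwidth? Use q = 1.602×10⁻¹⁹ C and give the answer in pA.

70.6 pA

I_n = √(2qI·B)
2qI·B = 2 × 1.602×10⁻¹⁹ × 4.36×10⁻⁷ × 3.57×10⁴ = 4.99×10⁻²¹ A²
I_n = √(4.99×10⁻²¹) = 7.06×10⁻¹¹ A = 70.6 pA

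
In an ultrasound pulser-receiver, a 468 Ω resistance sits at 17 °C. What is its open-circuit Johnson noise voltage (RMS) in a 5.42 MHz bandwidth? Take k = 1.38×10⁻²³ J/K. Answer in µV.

6.37 µV

T = 17 °C + 273.15 = 290.15 K
V_n = √(4kTRB)
4kTRB = 4 × 1.38×10⁻²³ × 290.15 × 4.68×10² × 5.42×10⁶ = 4.06×10⁻¹¹ V²
V_n = √(4.06×10⁻¹¹) = 6.37×10⁻⁶ V = 6.37 µV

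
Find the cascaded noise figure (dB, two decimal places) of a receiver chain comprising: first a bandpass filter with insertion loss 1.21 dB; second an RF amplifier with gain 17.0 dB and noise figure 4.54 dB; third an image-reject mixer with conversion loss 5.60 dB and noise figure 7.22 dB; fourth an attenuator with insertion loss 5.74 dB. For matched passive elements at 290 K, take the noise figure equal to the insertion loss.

6.16 dB

Convert to linear (a loss of L dB is a gain of −L dB): F_i = 10^(NF_i/10), G_i = 10^(G_i,dB/10)
  Stage 1: F_1 = 10^(1.21/10) = 1.321, G_1 = 10^(−1.21/10) = 0.7568
  Stage 2: F_2 = 10^(4.54/10) = 2.844, G_2 = 10^(17.0/10) = 50.12
  Stage 3: F_3 = 10^(7.22/10) = 5.272, G_3 = 10^(−5.60/10) = 0.2754
  Stage 4: F_4 = 10^(5.74/10) = 3.750, G_4 = 10^(−5.74/10) = 0.2667
Friis cascade:
  F = 1.321 + (2.844 − 1)/0.7568 + (5.272 − 1)/37.93 + (3.750 − 1)/10.45 = 4.134
NF = 10 log₁₀(4.134) = 6.16 dB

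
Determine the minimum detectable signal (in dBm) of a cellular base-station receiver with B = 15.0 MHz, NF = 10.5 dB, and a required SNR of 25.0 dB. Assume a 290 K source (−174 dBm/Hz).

−66.7 dBm

Sensitivity = −174 + 10 log₁₀(B) + NF + SNR_min
= −174 + 71.76 + 10.5 + 25.0
= −66.74 dBm → −66.7 dBm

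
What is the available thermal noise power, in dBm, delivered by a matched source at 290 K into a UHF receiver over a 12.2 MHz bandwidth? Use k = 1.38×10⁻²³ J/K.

P_n = kTB = 1.38×10⁻²³ × 290 × 1.22×10⁷ = 4.88×10⁻¹⁴ W
In dBm: 10 log₁₀(4.88×10⁻¹⁴ / 10⁻³) = −103.1 dBm

−103.1 dBm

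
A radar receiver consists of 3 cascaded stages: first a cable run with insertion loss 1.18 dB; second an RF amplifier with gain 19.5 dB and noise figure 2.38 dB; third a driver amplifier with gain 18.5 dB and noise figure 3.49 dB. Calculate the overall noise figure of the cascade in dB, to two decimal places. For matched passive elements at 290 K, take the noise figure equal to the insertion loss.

Convert to linear (a loss of L dB is a gain of −L dB): F_i = 10^(NF_i/10), G_i = 10^(G_i,dB/10)
  Stage 1: F_1 = 10^(1.18/10) = 1.312, G_1 = 10^(−1.18/10) = 0.7621
  Stage 2: F_2 = 10^(2.38/10) = 1.730, G_2 = 10^(19.5/10) = 89.13
  Stage 3: F_3 = 10^(3.49/10) = 2.234, G_3 = 10^(18.5/10) = 70.79
Friis cascade:
  F = 1.312 + (1.730 − 1)/0.7621 + (2.234 − 1)/67.92 = 2.288
NF = 10 log₁₀(2.288) = 3.59 dB

3.59 dB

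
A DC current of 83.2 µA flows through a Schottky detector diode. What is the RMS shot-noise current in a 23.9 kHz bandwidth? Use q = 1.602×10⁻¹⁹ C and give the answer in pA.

798 pA

I_n = √(2qI·B)
2qI·B = 2 × 1.602×10⁻¹⁹ × 8.32×10⁻⁵ × 2.39×10⁴ = 6.37×10⁻¹⁹ A²
I_n = √(6.37×10⁻¹⁹) = 7.98×10⁻¹⁰ A = 798 pA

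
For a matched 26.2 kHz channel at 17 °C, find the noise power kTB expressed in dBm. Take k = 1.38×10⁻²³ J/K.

−129.8 dBm

T = 17 °C + 273.15 = 290.15 K
P_n = kTB = 1.38×10⁻²³ × 290.15 × 2.62×10⁴ = 1.05×10⁻¹⁶ W
In dBm: 10 log₁₀(1.05×10⁻¹⁶ / 10⁻³) = −129.8 dBm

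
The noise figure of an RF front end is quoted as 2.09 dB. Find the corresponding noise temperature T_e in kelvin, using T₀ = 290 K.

F = 10^(2.09/10) = 1.61808
T_e = (F − 1)·T₀ = (1.61808 − 1) × 290 = 179 K

179 K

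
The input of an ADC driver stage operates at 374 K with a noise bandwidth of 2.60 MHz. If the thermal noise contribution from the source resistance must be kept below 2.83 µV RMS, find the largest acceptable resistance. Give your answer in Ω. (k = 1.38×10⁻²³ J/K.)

149 Ω

Johnson–Nyquist: V_n = √(4kTRB) ⇒ R = V_n² / (4kTB)
4kTB = 4 × 1.38×10⁻²³ × 374 × 2.60×10⁶ = 5.37×10⁻¹⁴
R = (2.83×10⁻⁶)² / 5.37×10⁻¹⁴ = 1.49×10² Ω = 149 Ω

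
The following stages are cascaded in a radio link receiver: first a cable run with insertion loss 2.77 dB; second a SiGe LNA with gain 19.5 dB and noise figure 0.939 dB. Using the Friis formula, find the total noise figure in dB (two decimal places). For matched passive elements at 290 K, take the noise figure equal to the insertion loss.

3.71 dB

Convert to linear (a loss of L dB is a gain of −L dB): F_i = 10^(NF_i/10), G_i = 10^(G_i,dB/10)
  Stage 1: F_1 = 10^(2.77/10) = 1.892, G_1 = 10^(−2.77/10) = 0.5284
  Stage 2: F_2 = 10^(0.939/10) = 1.241, G_2 = 10^(19.5/10) = 89.13
Friis cascade:
  F = 1.892 + (1.241 − 1)/0.5284 = 2.349
NF = 10 log₁₀(2.349) = 3.71 dB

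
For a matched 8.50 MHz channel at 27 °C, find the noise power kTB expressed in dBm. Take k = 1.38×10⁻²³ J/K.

T = 27 °C + 273.15 = 300.15 K
P_n = kTB = 1.38×10⁻²³ × 300.15 × 8.50×10⁶ = 3.52×10⁻¹⁴ W
In dBm: 10 log₁₀(3.52×10⁻¹⁴ / 10⁻³) = −104.5 dBm

−104.5 dBm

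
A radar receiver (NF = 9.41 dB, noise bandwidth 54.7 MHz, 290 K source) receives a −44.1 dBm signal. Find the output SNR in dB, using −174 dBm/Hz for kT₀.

Noise floor: N = −174 + 10 log₁₀(B) + NF
10 log₁₀(5.47×10⁷) = 77.38 dB
N = −174 + 77.38 + 9.41 = −87.21 dBm
SNR = P_sig − N = −44.1 − (−87.21) = 43.11 dB → 43.1 dB

43.1 dB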